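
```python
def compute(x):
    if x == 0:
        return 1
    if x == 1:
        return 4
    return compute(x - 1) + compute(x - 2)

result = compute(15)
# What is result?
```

Build up from base cases: compute(0)=1, compute(1)=4, compute(2)=5, compute(3)=9, compute(4)=14, compute(5)=23, compute(6)=37, ..., compute(15)=2817

Answer: 2817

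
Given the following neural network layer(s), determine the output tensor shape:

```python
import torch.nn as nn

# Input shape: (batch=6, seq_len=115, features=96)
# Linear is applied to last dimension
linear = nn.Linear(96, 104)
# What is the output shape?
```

Input: (6, 115, 96) -> Output: (6, 115, 104)

Answer: (6, 115, 104)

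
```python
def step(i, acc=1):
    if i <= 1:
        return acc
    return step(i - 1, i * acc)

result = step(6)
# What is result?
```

Accumulator trace (n, acc): (6, 1) -> (5, 6) -> (4, 30) -> (3, 120) -> (2, 360) -> (1, 720) -> return 720

Answer: 720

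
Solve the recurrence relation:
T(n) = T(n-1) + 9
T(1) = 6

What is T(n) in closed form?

Unrolling: T(n) = T(1) + 9·(n-1) = 6 + 9(n-1) = 9n - 3.

Answer: T(n) = 9n - 3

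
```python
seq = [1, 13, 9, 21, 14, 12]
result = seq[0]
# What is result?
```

Trace:
`seq = [1, 13, 9, 21, 14, 12]` → seq = [1, 13, 9, 21, 14, 12]
`result = seq[0]` → result = 1
So result = 1

Answer: 1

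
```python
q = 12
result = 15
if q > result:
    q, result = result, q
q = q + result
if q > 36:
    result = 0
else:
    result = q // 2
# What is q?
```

Trace:
`q = 12` → q = 12
`result = 15` → result = 15
`if q > result: ...` → q > result is False → no variable changes
`q = q + result` → q = 27
`if q > 36: ...` → q > 36 is False, take else branch → result = 13
So q = 27

Answer: 27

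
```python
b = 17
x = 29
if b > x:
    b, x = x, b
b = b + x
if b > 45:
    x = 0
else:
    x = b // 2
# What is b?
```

Trace:
`b = 17` → b = 17
`x = 29` → x = 29
`if b > x: ...` → b > x is False → no variable changes
`b = b + x` → b = 46
`if b > 45: ...` → b > 45 is True → x = 0
So b = 46

Answer: 46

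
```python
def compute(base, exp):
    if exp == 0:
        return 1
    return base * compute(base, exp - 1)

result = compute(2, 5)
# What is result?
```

compute(2, 5) = 2 * 2 * 2 * 2 * 2 = 32

Answer: 32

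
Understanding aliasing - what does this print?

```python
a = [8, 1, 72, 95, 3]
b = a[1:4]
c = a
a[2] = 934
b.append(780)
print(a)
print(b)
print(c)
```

Key concept: slice vs alias.
Step by step:
`a = [8, 1, 72, 95, 3]` → a = [8, 1, 72, 95, 3]
`b = a[1:4]` → b = [1, 72, 95]
`c = a` → c = [8, 1, 72, 95, 3] (same object as a)
`a[2] = 934` → a = [8, 1, 934, 95, 3] (same object as c); c = [8, 1, 934, 95, 3] (same object as a)
`b.append(780)` → b = [1, 72, 95, 780]
`print(a)` → prints [8, 1, 934, 95, 3]
`print(b)` → prints [1, 72, 95, 780]
`print(c)` → prints [8, 1, 934, 95, 3]

Answer:
[8, 1, 934, 95, 3]
[1, 72, 95, 780]
[8, 1, 934, 95, 3]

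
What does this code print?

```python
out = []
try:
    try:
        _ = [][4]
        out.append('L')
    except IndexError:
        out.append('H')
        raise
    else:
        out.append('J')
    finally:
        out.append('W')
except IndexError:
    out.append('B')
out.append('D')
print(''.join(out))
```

Execution trace: 'H' (inner except IndexError) → 'W' (inner finally) → 'B' (outer except IndexError) → 'D' (after the try/except). Output: HWBD

Answer: HWBD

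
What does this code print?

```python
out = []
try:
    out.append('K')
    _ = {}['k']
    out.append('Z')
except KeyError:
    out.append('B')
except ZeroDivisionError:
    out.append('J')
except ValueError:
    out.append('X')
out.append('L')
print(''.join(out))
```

Execution trace: 'K' (try body) → 'B' (except KeyError) → 'L' (after the try/except). Output: KBL

Answer: KBL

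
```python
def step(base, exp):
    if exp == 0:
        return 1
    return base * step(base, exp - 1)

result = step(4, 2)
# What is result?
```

step(4, 2) = 4 * 4 = 16

Answer: 16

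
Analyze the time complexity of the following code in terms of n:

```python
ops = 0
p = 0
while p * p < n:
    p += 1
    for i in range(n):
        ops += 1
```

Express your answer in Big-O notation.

Each loop level contributes: √n × n. Multiplying the contributions gives O(n√n).

Answer: O(n√n)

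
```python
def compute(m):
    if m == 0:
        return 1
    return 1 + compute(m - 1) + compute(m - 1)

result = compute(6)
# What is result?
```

compute(m) = 1 + 2·compute(m-1), compute(0)=1. Closed form: (1+1)·2^6 - 1 = 127.

Answer: 127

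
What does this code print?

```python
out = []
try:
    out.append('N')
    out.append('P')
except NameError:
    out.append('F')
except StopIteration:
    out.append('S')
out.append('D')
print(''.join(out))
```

Execution trace: 'N' (try body) → 'P' (try body, no exception) → 'D' (after the try/except). Output: NPD

Answer: NPD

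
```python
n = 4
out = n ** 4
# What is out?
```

Trace:
`n = 4` → n = 4
`out = n ** 4` → out = 256
So out = 256

Answer: 256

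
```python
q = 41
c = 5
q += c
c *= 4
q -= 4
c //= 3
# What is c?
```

Trace:
`q = 41` → q = 41
`c = 5` → c = 5
`q += c` → q = 46
`c *= 4` → c = 20
`q -= 4` → q = 42
`c //= 3` → c = 6
So c = 6

Answer: 6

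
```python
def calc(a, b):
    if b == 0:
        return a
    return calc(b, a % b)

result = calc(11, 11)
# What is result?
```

calc(11, 11) -> calc(11, 0) -> 11

Answer: 11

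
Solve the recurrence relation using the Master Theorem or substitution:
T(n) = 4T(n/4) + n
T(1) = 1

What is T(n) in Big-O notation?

By Master Theorem: a=4, b=4, f(n)=n. Since log_4(4) = 1 and f(n) = Θ(n^1), Case 2 applies. T(n) = O(n log n).

Answer: O(n log n)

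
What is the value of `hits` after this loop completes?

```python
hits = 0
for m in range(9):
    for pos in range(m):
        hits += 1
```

Triangle number: 0+1+2+...+8
`hits` takes the values: 0 → 1 → 2 → 3 → 4 → 5 → 6 → 7 → 8 → 9 → 10 → 11 → 12 → 13 → 14 → 15 → 16 → 17 → 18 → 19 → 20 → 21 → 22 → 23 → 24 → 25 → 26 → 27 → 28 → 29 → 30 → 31 → 32 → 33 → 34 → 35 → 36

Answer: 36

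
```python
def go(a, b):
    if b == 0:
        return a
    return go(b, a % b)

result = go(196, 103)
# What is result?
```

go(196, 103) -> go(103, 93) -> go(93, 10) -> go(10, 3) -> go(3, 1) -> go(1, 0) -> 1

Answer: 1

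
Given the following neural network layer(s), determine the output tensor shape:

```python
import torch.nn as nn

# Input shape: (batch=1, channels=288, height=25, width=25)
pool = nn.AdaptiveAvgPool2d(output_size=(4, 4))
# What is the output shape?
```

Input: (1, 288, 25, 25) -> Output: (1, 288, 4, 4)

Answer: (1, 288, 4, 4)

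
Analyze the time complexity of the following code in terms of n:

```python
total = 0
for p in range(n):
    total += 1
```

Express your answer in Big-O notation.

Each loop level contributes: n. Multiplying the contributions gives O(n).

Answer: O(n)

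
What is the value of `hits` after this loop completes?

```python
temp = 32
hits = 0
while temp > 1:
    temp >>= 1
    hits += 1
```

Count right shifts until 1
`hits` takes the values: 0 → 1 → 2 → 3 → 4 → 5

Answer: 5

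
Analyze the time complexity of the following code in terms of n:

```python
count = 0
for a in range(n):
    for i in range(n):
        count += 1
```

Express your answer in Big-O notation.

Each loop level contributes: n × n. Multiplying the contributions gives O(n^2).

Answer: O(n^2)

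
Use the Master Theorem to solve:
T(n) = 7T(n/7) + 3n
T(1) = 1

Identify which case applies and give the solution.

a=7, b=7, f(n)=3n. log_7(7) = 1. Since c=1 = 1, Case 2 applies: T(n) = Θ(n^log_b(a) · log n) = O(n log n).

Answer: O(n log n) - Case 2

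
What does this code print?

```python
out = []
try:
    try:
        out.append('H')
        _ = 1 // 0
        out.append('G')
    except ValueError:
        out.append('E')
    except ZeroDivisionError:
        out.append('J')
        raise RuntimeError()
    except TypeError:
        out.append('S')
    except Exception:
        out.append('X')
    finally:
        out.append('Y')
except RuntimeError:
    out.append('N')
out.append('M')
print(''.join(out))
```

Execution trace: 'H' (inner try body) → 'J' (inner except ZeroDivisionError) → 'Y' (inner finally) → 'N' (outer except RuntimeError) → 'M' (after the try/except). Output: HJYNM

Answer: HJYNM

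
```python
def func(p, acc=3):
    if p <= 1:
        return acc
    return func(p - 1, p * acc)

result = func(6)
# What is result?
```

Accumulator trace (n, acc): (6, 3) -> (5, 18) -> (4, 90) -> (3, 360) -> (2, 1080) -> (1, 2160) -> return 2160

Answer: 2160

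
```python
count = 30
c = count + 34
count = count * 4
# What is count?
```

Trace:
`count = 30` → count = 30
`c = count + 34` → c = 64
`count = count * 4` → count = 120
So count = 120

Answer: 120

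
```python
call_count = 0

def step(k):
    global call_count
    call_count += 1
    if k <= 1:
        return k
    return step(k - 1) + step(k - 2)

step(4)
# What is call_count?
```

Calls(k) = 1 + Calls(k-1) + Calls(k-2); Calls(0)=Calls(1)=1. For k=4 this gives 9.

Answer: 9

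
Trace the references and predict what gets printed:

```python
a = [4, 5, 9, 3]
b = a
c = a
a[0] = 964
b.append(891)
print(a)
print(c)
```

Key concept: multiple aliases.
Step by step:
`a = [4, 5, 9, 3]` → a = [4, 5, 9, 3]
`b = a` → b = [4, 5, 9, 3] (same object as a)
`c = a` → c = [4, 5, 9, 3] (same object as a, b)
`a[0] = 964` → a = [964, 5, 9, 3] (same object as b, c); b = [964, 5, 9, 3] (same object as a, c); c = [964, 5, 9, 3] (same object as a, b)
`b.append(891)` → a = [964, 5, 9, 3, 891] (same object as b, c); b = [964, 5, 9, 3, 891] (same object as a, c); c = [964, 5, 9, 3, 891] (same object as a, b)
`print(a)` → prints [964, 5, 9, 3, 891]
`print(c)` → prints [964, 5, 9, 3, 891]

Answer:
[964, 5, 9, 3, 891]
[964, 5, 9, 3, 891]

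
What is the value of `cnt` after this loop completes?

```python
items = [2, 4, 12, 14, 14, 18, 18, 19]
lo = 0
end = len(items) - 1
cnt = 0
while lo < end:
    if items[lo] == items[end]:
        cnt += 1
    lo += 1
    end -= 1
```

Count matching pairs from ends
`cnt` takes the values: 0 → 1

Answer: 1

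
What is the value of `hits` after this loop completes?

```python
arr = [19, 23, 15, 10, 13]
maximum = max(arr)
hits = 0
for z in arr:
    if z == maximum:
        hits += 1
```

Count of max value 23 in [19, 23, 15, 10, 13]
`hits` takes the values: 0 → 1

Answer: 1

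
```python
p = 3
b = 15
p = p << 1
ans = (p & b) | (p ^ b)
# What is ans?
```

Trace:
`p = 3` → p = 3
`b = 15` → b = 15
`p = p << 1` → p = 6
`ans = (p & b) | (p ^ b)` → ans = 15
So ans = 15

Answer: 15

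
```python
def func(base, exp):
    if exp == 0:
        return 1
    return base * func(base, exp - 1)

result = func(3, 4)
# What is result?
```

func(3, 4) = 3 * 3 * 3 * 3 = 81

Answer: 81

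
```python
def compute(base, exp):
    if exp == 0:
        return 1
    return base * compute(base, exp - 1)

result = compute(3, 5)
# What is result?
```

compute(3, 5) = 3 * 3 * 3 * 3 * 3 = 243

Answer: 243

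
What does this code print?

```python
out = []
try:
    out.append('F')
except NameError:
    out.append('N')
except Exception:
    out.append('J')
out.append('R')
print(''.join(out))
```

Execution trace: 'F' (try body, no exception) → 'R' (after the try/except). Output: FR

Answer: FR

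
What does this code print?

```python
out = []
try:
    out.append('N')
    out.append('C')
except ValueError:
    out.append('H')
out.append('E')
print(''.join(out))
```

Execution trace: 'N' (try body) → 'C' (try body, no exception) → 'E' (after the try/except). Output: NCE

Answer: NCE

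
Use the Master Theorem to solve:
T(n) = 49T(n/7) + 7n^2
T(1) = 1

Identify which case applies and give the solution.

a=49, b=7, f(n)=7n^2. log_7(49) = 2. Since c=2 = 2, Case 2 applies: T(n) = Θ(n^log_b(a) · log n) = O(n^2 log n).

Answer: O(n^2 log n) - Case 2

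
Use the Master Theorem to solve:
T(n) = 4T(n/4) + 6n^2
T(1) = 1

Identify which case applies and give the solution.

a=4, b=4, f(n)=6n^2. log_4(4) = 1. Since c=2 > 1 and the regularity condition holds (4(n/4)^2 = (4/4^2)n^2 with 4/4^2 < 1), Case 3 applies: T(n) = Θ(f(n)) = O(n^2).

Answer: O(n^2) - Case 3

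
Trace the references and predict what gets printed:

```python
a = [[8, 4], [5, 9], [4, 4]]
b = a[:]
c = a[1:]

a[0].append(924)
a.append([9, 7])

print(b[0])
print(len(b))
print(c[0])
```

Key concept: slice with nested mutation.
Step by step:
`a = [[8, 4], [5, 9], [4, 4]]` → a = [[8, 4], [5, 9], [4, 4]]
`b = a[:]` → b = [[8, 4], [5, 9], [4, 4]]
`c = a[1:]` → c = [[5, 9], [4, 4]]
`a[0].append(924)` → a = [[8, 4, 924], [5, 9], [4, 4]]; b = [[8, 4, 924], [5, 9], [4, 4]]
`a.append([9, 7])` → a = [[8, 4, 924], [5, 9], [4, 4], [9, 7]]
`print(b[0])` → prints [8, 4, 924]
`print(len(b))` → prints 3
`print(c[0])` → prints [5, 9]

Answer:
[8, 4, 924]
3
[5, 9]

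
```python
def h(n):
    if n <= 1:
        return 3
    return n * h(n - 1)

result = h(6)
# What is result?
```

h(6) = 6 * 5 * 4 * 3 * 2 * 3 = 2160

Answer: 2160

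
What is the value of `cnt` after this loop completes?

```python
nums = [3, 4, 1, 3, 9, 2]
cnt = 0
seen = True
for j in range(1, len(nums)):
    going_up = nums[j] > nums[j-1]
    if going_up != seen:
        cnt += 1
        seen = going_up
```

Count direction changes in [3, 4, 1, 3, 9, 2]
`cnt` takes the values: 0 → 1 → 2 → 3

Answer: 3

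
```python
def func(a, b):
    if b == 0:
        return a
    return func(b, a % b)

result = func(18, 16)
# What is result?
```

func(18, 16) -> func(16, 2) -> func(2, 0) -> 2

Answer: 2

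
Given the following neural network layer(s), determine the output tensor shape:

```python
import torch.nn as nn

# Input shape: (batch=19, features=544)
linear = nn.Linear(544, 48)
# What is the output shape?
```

Input: (19, 544) -> Output: (19, 48)

Answer: (19, 48)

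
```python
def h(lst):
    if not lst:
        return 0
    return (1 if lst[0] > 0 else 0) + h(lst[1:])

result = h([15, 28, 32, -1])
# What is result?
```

Count of positive elements in [15, 28, 32, -1] = 3

Answer: 3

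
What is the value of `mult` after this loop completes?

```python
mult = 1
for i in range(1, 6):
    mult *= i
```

5! = 120
`mult` takes the values: 1 → 2 → 6 → 24 → 120

Answer: 120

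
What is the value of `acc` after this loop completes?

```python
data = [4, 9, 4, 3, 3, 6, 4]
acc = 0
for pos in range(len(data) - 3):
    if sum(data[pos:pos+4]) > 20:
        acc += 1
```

Count windows with sum > 20
`acc` takes the values: 0

Answer: 0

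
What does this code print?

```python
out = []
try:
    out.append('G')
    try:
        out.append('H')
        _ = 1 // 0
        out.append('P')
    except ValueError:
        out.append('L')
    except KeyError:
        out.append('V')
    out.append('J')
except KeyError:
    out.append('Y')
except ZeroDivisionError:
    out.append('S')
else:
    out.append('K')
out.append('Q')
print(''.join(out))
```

Execution trace: 'G' (try body) → 'H' (inner try body) → 'S' (except ZeroDivisionError) → 'Q' (after the try/except). Output: GHSQ

Answer: GHSQ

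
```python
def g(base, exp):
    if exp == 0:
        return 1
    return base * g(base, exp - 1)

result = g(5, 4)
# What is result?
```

g(5, 4) = 5 * 5 * 5 * 5 = 625

Answer: 625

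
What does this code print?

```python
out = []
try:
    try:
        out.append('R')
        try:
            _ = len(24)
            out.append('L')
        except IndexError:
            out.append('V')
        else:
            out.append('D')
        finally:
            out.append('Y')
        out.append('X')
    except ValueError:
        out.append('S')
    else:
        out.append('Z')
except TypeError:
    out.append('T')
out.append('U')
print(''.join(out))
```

Execution trace: 'R' (try body) → 'Y' (inner finally) → 'T' (outer except TypeError) → 'U' (after the try/except). Output: RYTU

Answer: RYTU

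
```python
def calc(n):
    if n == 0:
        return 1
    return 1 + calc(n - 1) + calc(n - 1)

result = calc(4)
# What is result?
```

calc(n) = 1 + 2·calc(n-1), calc(0)=1. Closed form: (1+1)·2^4 - 1 = 31.

Answer: 31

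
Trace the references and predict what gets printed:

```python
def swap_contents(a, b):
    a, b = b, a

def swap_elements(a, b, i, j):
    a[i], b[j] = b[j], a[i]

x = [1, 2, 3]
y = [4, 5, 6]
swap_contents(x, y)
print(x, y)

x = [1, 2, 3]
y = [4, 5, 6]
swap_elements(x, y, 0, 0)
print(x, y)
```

Key concept: parameter rebinding vs mutation.
Step by step:
`x = [1, 2, 3]` → x = [1, 2, 3]
`y = [4, 5, 6]` → y = [4, 5, 6]
`swap_contents(x, y)` → no visible change to tracked variables
`print(x, y)` → prints [1, 2, 3] [4, 5, 6]
`x = [1, 2, 3]` → x = [1, 2, 3]
`y = [4, 5, 6]` → y = [4, 5, 6]
`swap_elements(x, y, 0, 0)` → x = [4, 2, 3]; y = [1, 5, 6]
`print(x, y)` → prints [4, 2, 3] [1, 5, 6]

Answer:
[1, 2, 3] [4, 5, 6]
[4, 2, 3] [1, 5, 6]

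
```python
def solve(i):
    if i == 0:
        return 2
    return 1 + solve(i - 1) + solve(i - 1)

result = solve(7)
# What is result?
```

solve(i) = 1 + 2·solve(i-1), solve(0)=2. Closed form: (2+1)·2^7 - 1 = 383.

Answer: 383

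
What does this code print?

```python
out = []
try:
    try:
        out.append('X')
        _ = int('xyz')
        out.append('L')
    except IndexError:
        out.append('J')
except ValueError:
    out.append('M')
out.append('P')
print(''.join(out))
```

Execution trace: 'X' (try body) → 'M' (outer except ValueError) → 'P' (after the try/except). Output: XMP

Answer: XMP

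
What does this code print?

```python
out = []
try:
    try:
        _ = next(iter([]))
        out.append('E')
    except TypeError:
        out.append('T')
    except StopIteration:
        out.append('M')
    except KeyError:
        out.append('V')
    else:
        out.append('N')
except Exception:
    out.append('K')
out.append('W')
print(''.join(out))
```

Execution trace: 'M' (inner except StopIteration) → 'W' (after the try/except). Output: MW

Answer: MW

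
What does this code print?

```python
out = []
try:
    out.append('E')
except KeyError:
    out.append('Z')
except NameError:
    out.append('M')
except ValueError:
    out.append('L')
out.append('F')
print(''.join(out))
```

Execution trace: 'E' (try body, no exception) → 'F' (after the try/except). Output: EF

Answer: EF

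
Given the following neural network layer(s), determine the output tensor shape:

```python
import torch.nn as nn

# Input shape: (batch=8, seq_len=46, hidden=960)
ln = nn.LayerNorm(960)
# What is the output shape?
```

Input: (8, 46, 960) -> Output: (8, 46, 960)

Answer: (8, 46, 960)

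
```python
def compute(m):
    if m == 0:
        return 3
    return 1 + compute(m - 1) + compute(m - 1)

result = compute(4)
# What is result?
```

compute(m) = 1 + 2·compute(m-1), compute(0)=3. Closed form: (3+1)·2^4 - 1 = 63.

Answer: 63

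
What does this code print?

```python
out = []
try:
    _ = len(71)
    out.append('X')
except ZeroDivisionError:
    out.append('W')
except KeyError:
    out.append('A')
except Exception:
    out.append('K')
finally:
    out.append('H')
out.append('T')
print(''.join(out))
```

Execution trace: 'K' (except Exception) → 'H' (finally) → 'T' (after the try/except). Output: KHT

Answer: KHT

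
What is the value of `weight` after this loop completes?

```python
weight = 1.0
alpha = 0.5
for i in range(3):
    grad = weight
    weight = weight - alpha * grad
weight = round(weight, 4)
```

Gradient descent: w = 1.0 * (1 - 0.5)^3
`weight` takes the values: 1.0 → 0.5 → 0.25 → 0.125

Answer: 0.125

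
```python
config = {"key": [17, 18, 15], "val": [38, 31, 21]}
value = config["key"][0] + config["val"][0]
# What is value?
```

Trace:
`config = {"key": [17, 18, 15], "val": [38, 31, 21]}` → config = {'key': [17, 18, 15], 'val': [38, 31, 21]}
`value = config["key"][0] + config["val"][0]` → value = 55
So value = 55

Answer: 55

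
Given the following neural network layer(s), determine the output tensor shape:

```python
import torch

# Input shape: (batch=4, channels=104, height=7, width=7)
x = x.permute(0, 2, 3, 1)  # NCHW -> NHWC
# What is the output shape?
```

Input: (4, 104, 7, 7) -> Output: (4, 7, 7, 104)

Answer: (4, 7, 7, 104)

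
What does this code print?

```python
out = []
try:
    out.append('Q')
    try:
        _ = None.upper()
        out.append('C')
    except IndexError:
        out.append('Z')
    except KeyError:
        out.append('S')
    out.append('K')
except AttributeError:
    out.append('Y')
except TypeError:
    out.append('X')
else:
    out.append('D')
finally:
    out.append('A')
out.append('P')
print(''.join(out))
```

Execution trace: 'Q' (try body) → 'Y' (except AttributeError) → 'A' (finally) → 'P' (after the try/except). Output: QYAP

Answer: QYAP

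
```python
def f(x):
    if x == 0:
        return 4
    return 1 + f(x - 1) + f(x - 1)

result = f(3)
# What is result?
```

f(x) = 1 + 2·f(x-1), f(0)=4. Closed form: (4+1)·2^3 - 1 = 39.

Answer: 39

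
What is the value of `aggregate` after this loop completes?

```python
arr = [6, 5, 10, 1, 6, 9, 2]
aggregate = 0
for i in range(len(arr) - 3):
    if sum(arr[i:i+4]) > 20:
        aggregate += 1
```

Count windows with sum > 20
`aggregate` takes the values: 0 → 1 → 2 → 3

Answer: 3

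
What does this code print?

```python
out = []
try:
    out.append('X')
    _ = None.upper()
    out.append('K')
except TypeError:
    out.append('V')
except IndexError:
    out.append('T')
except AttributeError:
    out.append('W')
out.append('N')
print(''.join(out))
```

Execution trace: 'X' (try body) → 'W' (except AttributeError) → 'N' (after the try/except). Output: XWN

Answer: XWN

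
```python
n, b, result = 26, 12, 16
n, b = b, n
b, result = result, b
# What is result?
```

Trace:
`n, b, result = 26, 12, 16` → n = 26; b = 12; result = 16
`n, b = b, n` → n = 12; b = 26
`b, result = result, b` → b = 16; result = 26
So result = 26

Answer: 26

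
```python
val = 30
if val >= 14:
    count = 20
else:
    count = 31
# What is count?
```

Trace:
`val = 30` → val = 30
`if val >= 14: ...` → val >= 14 is True → count = 20
So count = 20

Answer: 20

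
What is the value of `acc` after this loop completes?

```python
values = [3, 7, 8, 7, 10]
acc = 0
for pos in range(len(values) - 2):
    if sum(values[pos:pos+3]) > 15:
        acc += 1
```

Count windows with sum > 15
`acc` takes the values: 0 → 1 → 2 → 3

Answer: 3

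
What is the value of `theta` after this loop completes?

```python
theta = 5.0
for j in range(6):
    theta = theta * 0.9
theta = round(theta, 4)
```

Exponential decay: 5.0 * 0.9^6
`theta` takes the values: 5.0 → 4.5 → 4.05 → 3.645 → 3.2805 → 2.95245 → 2.657205 → 2.6572

Answer: 2.6572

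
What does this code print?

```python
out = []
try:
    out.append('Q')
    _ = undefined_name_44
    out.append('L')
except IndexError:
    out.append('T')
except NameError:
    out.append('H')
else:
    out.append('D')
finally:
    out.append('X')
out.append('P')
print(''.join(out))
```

Execution trace: 'Q' (try body) → 'H' (except NameError) → 'X' (finally) → 'P' (after the try/except). Output: QHXP

Answer: QHXP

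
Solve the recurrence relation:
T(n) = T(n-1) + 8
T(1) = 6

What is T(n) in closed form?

Unrolling: T(n) = T(1) + 8·(n-1) = 6 + 8(n-1) = 8n - 2.

Answer: T(n) = 8n - 2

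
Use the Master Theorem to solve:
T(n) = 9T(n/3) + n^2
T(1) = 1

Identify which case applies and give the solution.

a=9, b=3, f(n)=n^2. log_3(9) = 2. Since c=2 = 2, Case 2 applies: T(n) = Θ(n^log_b(a) · log n) = O(n^2 log n).

Answer: O(n^2 log n) - Case 2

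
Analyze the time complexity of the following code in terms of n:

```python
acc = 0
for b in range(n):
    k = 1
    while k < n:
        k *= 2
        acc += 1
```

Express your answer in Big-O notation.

Each loop level contributes: n × log n. Multiplying the contributions gives O(n log n).

Answer: O(n log n)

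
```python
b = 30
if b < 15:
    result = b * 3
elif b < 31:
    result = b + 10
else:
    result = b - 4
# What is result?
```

Trace:
`b = 30` → b = 30
`if b < 15: ...` → b < 15 is False, b < 31 is True → result = 40
So result = 40

Answer: 40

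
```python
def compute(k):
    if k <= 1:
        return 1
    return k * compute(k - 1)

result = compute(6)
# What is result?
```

compute(6) = 6 * 5 * 4 * 3 * 2 * 1 = 720

Answer: 720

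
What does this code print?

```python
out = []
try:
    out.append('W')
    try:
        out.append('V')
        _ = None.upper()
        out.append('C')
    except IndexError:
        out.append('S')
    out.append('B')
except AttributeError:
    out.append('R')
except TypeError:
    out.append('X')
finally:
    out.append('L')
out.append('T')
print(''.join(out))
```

Execution trace: 'W' (try body) → 'V' (inner try body) → 'R' (except AttributeError) → 'L' (finally) → 'T' (after the try/except). Output: WVRLT

Answer: WVRLT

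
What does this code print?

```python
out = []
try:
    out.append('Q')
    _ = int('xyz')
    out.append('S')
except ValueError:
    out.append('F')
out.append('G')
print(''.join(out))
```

Execution trace: 'Q' (try body) → 'F' (except ValueError) → 'G' (after the try/except). Output: QFG

Answer: QFG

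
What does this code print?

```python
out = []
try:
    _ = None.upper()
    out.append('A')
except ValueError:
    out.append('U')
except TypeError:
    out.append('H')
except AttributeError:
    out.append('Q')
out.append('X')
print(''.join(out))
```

Execution trace: 'Q' (except AttributeError) → 'X' (after the try/except). Output: QX

Answer: QX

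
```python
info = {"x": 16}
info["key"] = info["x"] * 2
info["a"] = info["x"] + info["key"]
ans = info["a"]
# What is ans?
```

Trace:
`info = {"x": 16}` → info = {'x': 16}
`info["key"] = info["x"] * 2` → info = {'x': 16, 'key': 32}
`info["a"] = info["x"] + info["key"]` → info = {'x': 16, 'key': 32, 'a': 48}
`ans = info["a"]` → ans = 48
So ans = 48

Answer: 48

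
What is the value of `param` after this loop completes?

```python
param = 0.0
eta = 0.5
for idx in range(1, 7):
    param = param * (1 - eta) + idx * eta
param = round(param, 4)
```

Moving average with lr=0.5
`param` takes the values: 0.0 → 0.5 → 1.25 → 2.125 → 3.0625 → 4.03125 → 5.015625 → 5.0156

Answer: 5.0156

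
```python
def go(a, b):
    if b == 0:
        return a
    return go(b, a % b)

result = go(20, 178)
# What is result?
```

go(20, 178) -> go(178, 20) -> go(20, 18) -> go(18, 2) -> go(2, 0) -> 2

Answer: 2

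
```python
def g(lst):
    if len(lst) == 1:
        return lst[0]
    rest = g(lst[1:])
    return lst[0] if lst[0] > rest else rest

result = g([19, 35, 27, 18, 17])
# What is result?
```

Recursive max over [19, 35, 27, 18, 17] = 35

Answer: 35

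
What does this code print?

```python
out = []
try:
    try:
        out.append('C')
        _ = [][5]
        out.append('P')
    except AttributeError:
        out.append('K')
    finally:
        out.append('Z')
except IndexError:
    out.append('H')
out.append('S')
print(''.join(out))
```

Execution trace: 'C' (inner try body) → 'Z' (inner finally) → 'H' (outer except IndexError) → 'S' (after the try/except). Output: CZHS

Answer: CZHS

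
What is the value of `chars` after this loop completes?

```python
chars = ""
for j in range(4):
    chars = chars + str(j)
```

Concatenate digits 0 to 3
`chars` takes the values: "" → "0" → "01" → "012" → "0123"

Answer: "0123"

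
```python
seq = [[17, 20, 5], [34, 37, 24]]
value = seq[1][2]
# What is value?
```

Trace:
`seq = [[17, 20, 5], [34, 37, 24]]` → seq = [[17, 20, 5], [34, 37, 24]]
`value = seq[1][2]` → value = 24
So value = 24

Answer: 24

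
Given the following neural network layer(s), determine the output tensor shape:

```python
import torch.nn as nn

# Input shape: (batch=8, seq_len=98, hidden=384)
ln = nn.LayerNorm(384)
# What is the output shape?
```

Input: (8, 98, 384) -> Output: (8, 98, 384)

Answer: (8, 98, 384)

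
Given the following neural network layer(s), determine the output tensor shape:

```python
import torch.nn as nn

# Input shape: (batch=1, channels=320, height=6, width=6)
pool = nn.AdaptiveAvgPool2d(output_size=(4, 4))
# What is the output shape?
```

Input: (1, 320, 6, 6) -> Output: (1, 320, 4, 4)

Answer: (1, 320, 4, 4)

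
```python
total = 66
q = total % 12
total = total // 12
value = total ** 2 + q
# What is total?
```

Trace:
`total = 66` → total = 66
`q = total % 12` → q = 6
`total = total // 12` → total = 5
`value = total ** 2 + q` → value = 31
So total = 5

Answer: 5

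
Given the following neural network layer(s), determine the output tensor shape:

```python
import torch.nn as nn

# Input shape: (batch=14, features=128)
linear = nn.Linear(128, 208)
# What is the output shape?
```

Input: (14, 128) -> Output: (14, 208)

Answer: (14, 208)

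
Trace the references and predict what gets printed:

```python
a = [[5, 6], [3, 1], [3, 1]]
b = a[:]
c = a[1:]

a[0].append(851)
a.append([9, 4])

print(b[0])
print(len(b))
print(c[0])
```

Key concept: slice with nested mutation.
Step by step:
`a = [[5, 6], [3, 1], [3, 1]]` → a = [[5, 6], [3, 1], [3, 1]]
`b = a[:]` → b = [[5, 6], [3, 1], [3, 1]]
`c = a[1:]` → c = [[3, 1], [3, 1]]
`a[0].append(851)` → a = [[5, 6, 851], [3, 1], [3, 1]]; b = [[5, 6, 851], [3, 1], [3, 1]]
`a.append([9, 4])` → a = [[5, 6, 851], [3, 1], [3, 1], [9, 4]]
`print(b[0])` → prints [5, 6, 851]
`print(len(b))` → prints 3
`print(c[0])` → prints [3, 1]

Answer:
[5, 6, 851]
3
[3, 1]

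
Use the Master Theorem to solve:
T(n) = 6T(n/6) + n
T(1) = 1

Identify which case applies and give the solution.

a=6, b=6, f(n)=n. log_6(6) = 1. Since c=1 = 1, Case 2 applies: T(n) = Θ(n^log_b(a) · log n) = O(n log n).

Answer: O(n log n) - Case 2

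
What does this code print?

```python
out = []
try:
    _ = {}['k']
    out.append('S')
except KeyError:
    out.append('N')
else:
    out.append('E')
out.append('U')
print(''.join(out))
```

Execution trace: 'N' (except KeyError) → 'U' (after the try/except). Output: NU

Answer: NU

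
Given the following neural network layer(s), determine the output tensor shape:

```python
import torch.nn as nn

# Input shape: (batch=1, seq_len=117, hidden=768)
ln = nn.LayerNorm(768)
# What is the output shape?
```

Input: (1, 117, 768) -> Output: (1, 117, 768)

Answer: (1, 117, 768)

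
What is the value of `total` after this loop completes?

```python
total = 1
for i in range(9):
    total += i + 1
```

Start at 1, add 1 to 9 = 46
`total` takes the values: 1 → 2 → 4 → 7 → 11 → 16 → 22 → 29 → 37 → 46

Answer: 46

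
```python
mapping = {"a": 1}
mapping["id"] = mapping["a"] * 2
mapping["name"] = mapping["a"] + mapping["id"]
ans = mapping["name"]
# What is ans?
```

Trace:
`mapping = {"a": 1}` → mapping = {'a': 1}
`mapping["id"] = mapping["a"] * 2` → mapping = {'a': 1, 'id': 2}
`mapping["name"] = mapping["a"] + mapping["id"]` → mapping = {'a': 1, 'id': 2, 'name': 3}
`ans = mapping["name"]` → ans = 3
So ans = 3

Answer: 3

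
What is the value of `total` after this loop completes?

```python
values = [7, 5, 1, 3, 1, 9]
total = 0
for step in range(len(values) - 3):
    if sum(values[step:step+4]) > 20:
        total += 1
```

Count windows with sum > 20
`total` takes the values: 0

Answer: 0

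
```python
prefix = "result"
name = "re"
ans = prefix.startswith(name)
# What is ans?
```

Trace:
`prefix = "result"` → prefix = 'result'
`name = "re"` → name = 're'
`ans = prefix.startswith(name)` → ans = True
So ans = True

Answer: True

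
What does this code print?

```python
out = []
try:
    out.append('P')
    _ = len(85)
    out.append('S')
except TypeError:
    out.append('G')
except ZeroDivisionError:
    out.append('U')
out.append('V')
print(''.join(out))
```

Execution trace: 'P' (try body) → 'G' (except TypeError) → 'V' (after the try/except). Output: PGV

Answer: PGV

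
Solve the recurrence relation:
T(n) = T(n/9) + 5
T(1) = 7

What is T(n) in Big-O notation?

Each step divides n by 9 and adds 5. After log_9(n) steps we reach T(1)=7. So T(n) = 5·log_9(n) + 7 = O(log n).

Answer: O(log n)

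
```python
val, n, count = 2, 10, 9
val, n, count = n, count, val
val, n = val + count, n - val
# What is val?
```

Trace:
`val, n, count = 2, 10, 9` → val = 2; n = 10; count = 9
`val, n, count = n, count, val` → val = 10; n = 9; count = 2
`val, n = val + count, n - val` → val = 12; n = -1
So val = 12

Answer: 12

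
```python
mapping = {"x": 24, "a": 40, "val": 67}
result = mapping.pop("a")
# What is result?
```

Trace:
`mapping = {"x": 24, "a": 40, "val": 67}` → mapping = {'x': 24, 'a': 40, 'val': 67}
`result = mapping.pop("a")` → mapping = {'x': 24, 'val': 67}; result = 40
So result = 40

Answer: 40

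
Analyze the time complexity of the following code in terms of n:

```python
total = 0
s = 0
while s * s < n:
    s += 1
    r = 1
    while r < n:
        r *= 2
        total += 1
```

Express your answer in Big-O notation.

Each loop level contributes: √n × log n. Multiplying the contributions gives O(√n log n).

Answer: O(√n log n)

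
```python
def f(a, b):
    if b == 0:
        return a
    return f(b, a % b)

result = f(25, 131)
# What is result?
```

f(25, 131) -> f(131, 25) -> f(25, 6) -> f(6, 1) -> f(1, 0) -> 1

Answer: 1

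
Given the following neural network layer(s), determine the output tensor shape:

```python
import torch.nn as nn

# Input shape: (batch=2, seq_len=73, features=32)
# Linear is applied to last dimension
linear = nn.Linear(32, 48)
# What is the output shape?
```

Input: (2, 73, 32) -> Output: (2, 73, 48)

Answer: (2, 73, 48)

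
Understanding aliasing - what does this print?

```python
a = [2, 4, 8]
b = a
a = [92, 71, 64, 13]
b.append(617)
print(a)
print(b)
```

Key concept: rebinding vs mutation: a is rebound to a new list, b still points at the original.
Step by step:
`a = [2, 4, 8]` → a = [2, 4, 8]
`b = a` → b = [2, 4, 8] (same object as a)
`a = [92, 71, 64, 13]` → a = [92, 71, 64, 13]
`b.append(617)` → b = [2, 4, 8, 617]
`print(a)` → prints [92, 71, 64, 13]
`print(b)` → prints [2, 4, 8, 617]

Answer:
[92, 71, 64, 13]
[2, 4, 8, 617]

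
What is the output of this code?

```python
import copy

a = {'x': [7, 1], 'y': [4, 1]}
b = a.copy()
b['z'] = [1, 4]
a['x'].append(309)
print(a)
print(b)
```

Key concept: shallow copy of dict with mutable values.
Step by step:
`a = {'x': [7, 1], 'y': [4, 1]}` → a = {'x': [7, 1], 'y': [4, 1]}
`b = a.copy()` → b = {'x': [7, 1], 'y': [4, 1]}
`b['z'] = [1, 4]` → b = {'x': [7, 1], 'y': [4, 1], 'z': [1, 4]}
`a['x'].append(309)` → a = {'x': [7, 1, 309], 'y': [4, 1]}; b = {'x': [7, 1, 309], 'y': [4, 1], 'z': [1, 4]}
`print(a)` → prints {'x': [7, 1, 309], 'y': [4, 1]}
`print(b)` → prints {'x': [7, 1, 309], 'y': [4, 1], 'z': [1, 4]}

Answer:
{'x': [7, 1, 309], 'y': [4, 1]}
{'x': [7, 1, 309], 'y': [4, 1], 'z': [1, 4]}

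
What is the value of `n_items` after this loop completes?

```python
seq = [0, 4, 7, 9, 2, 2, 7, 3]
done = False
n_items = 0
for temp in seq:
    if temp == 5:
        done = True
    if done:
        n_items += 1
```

Count elements after first 5 in [0, 4, 7, 9, 2, 2, 7, 3]
`n_items` takes the values: 0

Answer: 0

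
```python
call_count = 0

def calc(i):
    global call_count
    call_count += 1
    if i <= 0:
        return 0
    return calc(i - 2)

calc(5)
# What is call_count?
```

Linear recursion stepping by 2: 4 calls from i=5 down to ≤0.

Answer: 4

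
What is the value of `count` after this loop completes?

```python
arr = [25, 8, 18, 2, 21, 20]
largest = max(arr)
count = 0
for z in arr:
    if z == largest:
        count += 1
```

Count of max value 25 in [25, 8, 18, 2, 21, 20]
`count` takes the values: 0 → 1

Answer: 1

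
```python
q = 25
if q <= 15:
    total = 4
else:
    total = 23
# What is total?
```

Trace:
`q = 25` → q = 25
`if q <= 15: ...` → q <= 15 is False, take else branch → total = 23
So total = 23

Answer: 23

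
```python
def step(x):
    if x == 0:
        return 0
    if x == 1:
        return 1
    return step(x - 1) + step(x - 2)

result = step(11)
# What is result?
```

Build up from base cases: step(0)=0, step(1)=1, step(2)=1, step(3)=2, step(4)=3, step(5)=5, step(6)=8, ..., step(11)=89

Answer: 89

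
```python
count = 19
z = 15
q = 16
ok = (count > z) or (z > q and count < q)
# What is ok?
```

Trace:
`count = 19` → count = 19
`z = 15` → z = 15
`q = 16` → q = 16
`ok = (count > z) or (z > q and count < q)` → ok = True
So ok = True

Answer: True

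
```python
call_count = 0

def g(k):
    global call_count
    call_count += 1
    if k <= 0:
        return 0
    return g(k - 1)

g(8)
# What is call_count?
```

Linear recursion stepping by 1: 9 calls from k=8 down to ≤0.

Answer: 9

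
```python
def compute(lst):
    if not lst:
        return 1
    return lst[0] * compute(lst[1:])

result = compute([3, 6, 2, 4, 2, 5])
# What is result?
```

Product over [3, 6, 2, 4, 2, 5] = 3 * 6 * 2 * 4 * 2 * 5 = 1440

Answer: 1440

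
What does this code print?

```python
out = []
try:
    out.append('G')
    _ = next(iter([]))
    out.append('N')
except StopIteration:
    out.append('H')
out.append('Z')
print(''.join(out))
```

Execution trace: 'G' (try body) → 'H' (except StopIteration) → 'Z' (after the try/except). Output: GHZ

Answer: GHZ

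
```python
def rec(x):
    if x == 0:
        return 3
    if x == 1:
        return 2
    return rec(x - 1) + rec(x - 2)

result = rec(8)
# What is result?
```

Build up from base cases: rec(0)=3, rec(1)=2, rec(2)=5, rec(3)=7, rec(4)=12, rec(5)=19, rec(6)=31, ..., rec(8)=81

Answer: 81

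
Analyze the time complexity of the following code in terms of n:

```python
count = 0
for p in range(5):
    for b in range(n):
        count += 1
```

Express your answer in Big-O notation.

Each loop level contributes: 1 × n. Multiplying the contributions gives O(n).

Answer: O(n)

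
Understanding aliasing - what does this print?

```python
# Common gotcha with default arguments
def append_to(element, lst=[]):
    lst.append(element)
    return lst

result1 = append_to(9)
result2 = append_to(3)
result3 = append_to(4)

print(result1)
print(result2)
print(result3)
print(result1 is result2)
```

Key concept: mutable default argument gotcha.
Step by step:
`result1 = append_to(9)` → result1 = [9]
`result2 = append_to(3)` → result1 = [9, 3] (same object as result2); result2 = [9, 3] (same object as result1)
`result3 = append_to(4)` → result1 = [9, 3, 4] (same object as result2, result3); result2 = [9, 3, 4] (same object as result1, result3); result3 = [9, 3, 4] (same object as result1, result2)
`print(result1)` → prints [9, 3, 4]
`print(result2)` → prints [9, 3, 4]
`print(result3)` → prints [9, 3, 4]
`print(result1 is result2)` → prints True

Answer:
[9, 3, 4]
[9, 3, 4]
[9, 3, 4]
True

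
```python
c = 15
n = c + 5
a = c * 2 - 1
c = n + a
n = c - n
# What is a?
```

Trace:
`c = 15` → c = 15
`n = c + 5` → n = 20
`a = c * 2 - 1` → a = 29
`c = n + a` → c = 49
`n = c - n` → n = 29
So a = 29

Answer: 29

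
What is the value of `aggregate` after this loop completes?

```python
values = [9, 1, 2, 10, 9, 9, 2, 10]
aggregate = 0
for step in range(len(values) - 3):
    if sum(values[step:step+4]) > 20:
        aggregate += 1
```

Count windows with sum > 20
`aggregate` takes the values: 0 → 1 → 2 → 3 → 4 → 5

Answer: 5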